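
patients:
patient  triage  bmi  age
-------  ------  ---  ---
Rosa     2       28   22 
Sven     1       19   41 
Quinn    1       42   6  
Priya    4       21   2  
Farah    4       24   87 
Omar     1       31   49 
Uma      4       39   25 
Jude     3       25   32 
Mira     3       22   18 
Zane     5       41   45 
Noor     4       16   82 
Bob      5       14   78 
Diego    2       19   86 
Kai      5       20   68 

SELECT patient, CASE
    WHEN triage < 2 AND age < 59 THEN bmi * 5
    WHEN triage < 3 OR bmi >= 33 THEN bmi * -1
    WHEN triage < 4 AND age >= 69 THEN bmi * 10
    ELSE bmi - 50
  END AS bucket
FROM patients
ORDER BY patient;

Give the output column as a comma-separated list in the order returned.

patient=Bob: ELSE → -36
patient=Diego: triage < 3 OR bmi >= 33 → -19
patient=Farah: ELSE → -26
patient=Jude: ELSE → -25
patient=Kai: ELSE → -30
patient=Mira: ELSE → -28
patient=Noor: ELSE → -34
patient=Omar: triage < 2 AND age < 59 → 155
patient=Priya: ELSE → -29
patient=Quinn: triage < 2 AND age < 59 → 210
patient=Rosa: triage < 3 OR bmi >= 33 → -28
patient=Sven: triage < 2 AND age < 59 → 95
patient=Uma: triage < 3 OR bmi >= 33 → -39
patient=Zane: triage < 3 OR bmi >= 33 → -41

-36, -19, -26, -25, -30, -28, -34, 155, -29, 210, -28, 95, -39, -41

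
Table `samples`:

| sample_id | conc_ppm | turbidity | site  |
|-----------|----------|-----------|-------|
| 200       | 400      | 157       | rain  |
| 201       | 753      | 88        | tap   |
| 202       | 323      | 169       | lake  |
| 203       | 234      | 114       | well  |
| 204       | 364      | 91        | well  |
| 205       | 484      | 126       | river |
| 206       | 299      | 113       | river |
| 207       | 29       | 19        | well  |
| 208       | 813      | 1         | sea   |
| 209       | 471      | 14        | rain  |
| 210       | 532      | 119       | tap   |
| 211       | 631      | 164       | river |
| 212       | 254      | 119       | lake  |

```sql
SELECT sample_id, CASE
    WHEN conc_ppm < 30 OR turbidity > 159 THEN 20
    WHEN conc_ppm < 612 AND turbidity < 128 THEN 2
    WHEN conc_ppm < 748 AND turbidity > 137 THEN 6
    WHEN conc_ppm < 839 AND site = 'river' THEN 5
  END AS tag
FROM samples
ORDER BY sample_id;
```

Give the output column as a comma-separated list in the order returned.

6, NULL, 20, 2, 2, 2, 2, 20, NULL, 2, 2, 20, 2

sample_id=200: conc_ppm < 748 AND turbidity > 137 → 6
sample_id=201: (no match → NULL) → NULL
sample_id=202: conc_ppm < 30 OR turbidity > 159 → 20
sample_id=203: conc_ppm < 612 AND turbidity < 128 → 2
sample_id=204: conc_ppm < 612 AND turbidity < 128 → 2
sample_id=205: conc_ppm < 612 AND turbidity < 128 → 2
sample_id=206: conc_ppm < 612 AND turbidity < 128 → 2
sample_id=207: conc_ppm < 30 OR turbidity > 159 → 20
sample_id=208: (no match → NULL) → NULL
sample_id=209: conc_ppm < 612 AND turbidity < 128 → 2
sample_id=210: conc_ppm < 612 AND turbidity < 128 → 2
sample_id=211: conc_ppm < 30 OR turbidity > 159 → 20
sample_id=212: conc_ppm < 612 AND turbidity < 128 → 2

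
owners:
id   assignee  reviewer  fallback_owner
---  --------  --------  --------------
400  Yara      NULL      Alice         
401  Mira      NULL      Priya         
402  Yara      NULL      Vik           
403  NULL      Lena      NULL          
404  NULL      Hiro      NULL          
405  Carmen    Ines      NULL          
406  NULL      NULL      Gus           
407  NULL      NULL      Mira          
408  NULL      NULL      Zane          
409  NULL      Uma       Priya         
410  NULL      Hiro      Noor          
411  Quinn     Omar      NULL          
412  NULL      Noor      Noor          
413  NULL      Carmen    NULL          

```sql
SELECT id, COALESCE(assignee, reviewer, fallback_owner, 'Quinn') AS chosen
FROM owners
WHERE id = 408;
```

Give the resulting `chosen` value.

id = 408: assignee=NULL, reviewer=NULL, fallback_owner=Zane.
assignee=NULL, reviewer=NULL, fallback_owner=Zane → Zane

Zane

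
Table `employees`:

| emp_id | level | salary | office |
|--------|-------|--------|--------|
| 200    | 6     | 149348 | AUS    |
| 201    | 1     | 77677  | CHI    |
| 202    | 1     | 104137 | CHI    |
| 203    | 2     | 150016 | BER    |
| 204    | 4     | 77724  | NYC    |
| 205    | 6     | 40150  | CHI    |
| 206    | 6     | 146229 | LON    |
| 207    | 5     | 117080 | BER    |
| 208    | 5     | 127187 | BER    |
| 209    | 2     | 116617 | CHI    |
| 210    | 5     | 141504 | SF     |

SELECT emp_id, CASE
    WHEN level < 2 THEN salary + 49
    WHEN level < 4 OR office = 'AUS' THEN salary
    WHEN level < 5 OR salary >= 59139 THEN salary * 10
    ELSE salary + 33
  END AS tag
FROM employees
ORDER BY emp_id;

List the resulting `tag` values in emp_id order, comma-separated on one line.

149348, 77726, 104186, 150016, 777240, 40183, 1462290, 1170800, 1271870, 116617, 1415040

emp_id=200: level < 4 OR office = 'AUS' → 149348
emp_id=201: level < 2 → 77726
emp_id=202: level < 2 → 104186
emp_id=203: level < 4 OR office = 'AUS' → 150016
emp_id=204: level < 5 OR salary >= 59139 → 777240
emp_id=205: ELSE → 40183
emp_id=206: level < 5 OR salary >= 59139 → 1462290
emp_id=207: level < 5 OR salary >= 59139 → 1170800
emp_id=208: level < 5 OR salary >= 59139 → 1271870
emp_id=209: level < 4 OR office = 'AUS' → 116617
emp_id=210: level < 5 OR salary >= 59139 → 1415040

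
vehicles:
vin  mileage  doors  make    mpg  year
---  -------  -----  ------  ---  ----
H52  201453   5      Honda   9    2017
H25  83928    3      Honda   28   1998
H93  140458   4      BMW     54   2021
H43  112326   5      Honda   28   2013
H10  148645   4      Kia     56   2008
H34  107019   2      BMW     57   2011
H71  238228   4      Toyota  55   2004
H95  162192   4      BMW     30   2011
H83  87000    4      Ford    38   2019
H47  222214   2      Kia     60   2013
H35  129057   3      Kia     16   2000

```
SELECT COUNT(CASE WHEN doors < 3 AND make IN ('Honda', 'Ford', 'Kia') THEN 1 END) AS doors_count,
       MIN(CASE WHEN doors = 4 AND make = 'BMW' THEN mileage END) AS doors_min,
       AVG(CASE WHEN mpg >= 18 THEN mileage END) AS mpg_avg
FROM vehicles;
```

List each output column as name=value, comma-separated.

[doors_count: doors < 3 AND make IN ('Honda', 'Ford', 'Kia')]
vin=H52: ✗
vin=H25: ✗
vin=H93: ✗
vin=H43: ✗
vin=H10: ✗
vin=H34: ✗
vin=H71: ✗
vin=H95: ✗
vin=H83: ✗
vin=H47: ✓ → 1
vin=H35: ✗
doors_count = COUNT(1) = 1
—
[doors_min: doors = 4 AND make = 'BMW']
vin=H52: ✗
vin=H25: ✗
vin=H93: ✓ → 140458
vin=H43: ✗
vin=H10: ✗
vin=H34: ✗
vin=H71: ✗
vin=H95: ✓ → 162192
vin=H83: ✗
vin=H47: ✗
vin=H35: ✗
doors_min = MIN(140458, 162192) = 140458
—
[mpg_avg: mpg >= 18]
vin=H52: ✗
vin=H25: ✓ → 83928
vin=H93: ✓ → 140458
vin=H43: ✓ → 112326
vin=H10: ✓ → 148645
vin=H34: ✓ → 107019
vin=H71: ✓ → 238228
vin=H95: ✓ → 162192
vin=H83: ✓ → 87000
vin=H47: ✓ → 222214
vin=H35: ✗
mpg_avg = (83928 + 140458 + 112326 + 148645 + 107019 + 238228 + 162192 + 87000 + 222214) / 9 = 144667.7777777778

doors_count=1, doors_min=140458, mpg_avg=144667.7777777778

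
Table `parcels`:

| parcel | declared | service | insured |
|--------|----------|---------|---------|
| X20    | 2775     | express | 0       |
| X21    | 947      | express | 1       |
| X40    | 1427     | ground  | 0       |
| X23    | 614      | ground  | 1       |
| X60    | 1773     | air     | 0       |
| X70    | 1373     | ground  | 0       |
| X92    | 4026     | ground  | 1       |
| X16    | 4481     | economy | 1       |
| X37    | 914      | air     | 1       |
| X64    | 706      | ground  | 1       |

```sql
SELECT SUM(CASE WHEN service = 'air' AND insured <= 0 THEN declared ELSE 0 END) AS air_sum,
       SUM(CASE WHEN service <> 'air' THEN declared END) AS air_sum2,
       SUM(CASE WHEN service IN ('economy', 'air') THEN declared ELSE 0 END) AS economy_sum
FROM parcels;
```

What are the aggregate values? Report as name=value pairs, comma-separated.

[air_sum: service = 'air' AND insured <= 0]
parcel=X20: ✗
parcel=X21: ✗
parcel=X40: ✗
parcel=X23: ✗
parcel=X60: ✓ → 1773
parcel=X70: ✗
parcel=X92: ✗
parcel=X16: ✗
parcel=X37: ✗
parcel=X64: ✗
air_sum = 1773
—
[air_sum2: service <> 'air']
parcel=X20: ✓ → 2775
parcel=X21: ✓ → 947
parcel=X40: ✓ → 1427
parcel=X23: ✓ → 614
parcel=X60: ✗
parcel=X70: ✓ → 1373
parcel=X92: ✓ → 4026
parcel=X16: ✓ → 4481
parcel=X37: ✗
parcel=X64: ✓ → 706
air_sum2 = 2775 + 947 + 1427 + 614 + 1373 + 4026 + 4481 + 706 = 16349
—
[economy_sum: service IN ('economy', 'air')]
parcel=X20: ✗
parcel=X21: ✗
parcel=X40: ✗
parcel=X23: ✗
parcel=X60: ✓ → 1773
parcel=X70: ✗
parcel=X92: ✗
parcel=X16: ✓ → 4481
parcel=X37: ✓ → 914
parcel=X64: ✗
economy_sum = 1773 + 4481 + 914 = 7168

air_sum=1773, air_sum2=16349, economy_sum=7168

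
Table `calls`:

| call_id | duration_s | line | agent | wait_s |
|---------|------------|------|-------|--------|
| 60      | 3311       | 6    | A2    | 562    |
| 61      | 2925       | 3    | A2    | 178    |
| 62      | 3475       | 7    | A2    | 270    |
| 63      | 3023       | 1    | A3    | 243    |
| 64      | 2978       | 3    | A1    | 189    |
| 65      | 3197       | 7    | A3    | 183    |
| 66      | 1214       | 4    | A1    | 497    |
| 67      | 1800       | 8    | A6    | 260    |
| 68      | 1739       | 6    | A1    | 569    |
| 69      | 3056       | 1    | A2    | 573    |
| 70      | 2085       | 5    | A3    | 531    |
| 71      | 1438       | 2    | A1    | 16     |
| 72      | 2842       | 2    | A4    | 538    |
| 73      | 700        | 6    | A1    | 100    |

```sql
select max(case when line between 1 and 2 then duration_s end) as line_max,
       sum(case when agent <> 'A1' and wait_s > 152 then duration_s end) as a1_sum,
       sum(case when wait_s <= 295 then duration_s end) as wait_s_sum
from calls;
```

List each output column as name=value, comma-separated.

[line_max: line between 1 and 2]
call_id=60: ✗
call_id=61: ✗
call_id=62: ✗
call_id=63: ✓ → 3023
call_id=64: ✗
call_id=65: ✗
call_id=66: ✗
call_id=67: ✗
call_id=68: ✗
call_id=69: ✓ → 3056
call_id=70: ✗
call_id=71: ✓ → 1438
call_id=72: ✓ → 2842
call_id=73: ✗
line_max = MAX(3023, 3056, 1438, 2842) = 3056
—
[a1_sum: agent <> 'A1' and wait_s > 152]
call_id=60: ✓ → 3311
call_id=61: ✓ → 2925
call_id=62: ✓ → 3475
call_id=63: ✓ → 3023
call_id=64: ✗
call_id=65: ✓ → 3197
call_id=66: ✗
call_id=67: ✓ → 1800
call_id=68: ✗
call_id=69: ✓ → 3056
call_id=70: ✓ → 2085
call_id=71: ✗
call_id=72: ✓ → 2842
call_id=73: ✗
a1_sum = 3311 + 2925 + 3475 + 3023 + 3197 + 1800 + 3056 + 2085 + 2842 = 25714
—
[wait_s_sum: wait_s <= 295]
call_id=60: ✗
call_id=61: ✓ → 2925
call_id=62: ✓ → 3475
call_id=63: ✓ → 3023
call_id=64: ✓ → 2978
call_id=65: ✓ → 3197
call_id=66: ✗
call_id=67: ✓ → 1800
call_id=68: ✗
call_id=69: ✗
call_id=70: ✗
call_id=71: ✓ → 1438
call_id=72: ✗
call_id=73: ✓ → 700
wait_s_sum = 2925 + 3475 + 3023 + 2978 + 3197 + 1800 + 1438 + 700 = 19536

line_max=3056, a1_sum=25714, wait_s_sum=19536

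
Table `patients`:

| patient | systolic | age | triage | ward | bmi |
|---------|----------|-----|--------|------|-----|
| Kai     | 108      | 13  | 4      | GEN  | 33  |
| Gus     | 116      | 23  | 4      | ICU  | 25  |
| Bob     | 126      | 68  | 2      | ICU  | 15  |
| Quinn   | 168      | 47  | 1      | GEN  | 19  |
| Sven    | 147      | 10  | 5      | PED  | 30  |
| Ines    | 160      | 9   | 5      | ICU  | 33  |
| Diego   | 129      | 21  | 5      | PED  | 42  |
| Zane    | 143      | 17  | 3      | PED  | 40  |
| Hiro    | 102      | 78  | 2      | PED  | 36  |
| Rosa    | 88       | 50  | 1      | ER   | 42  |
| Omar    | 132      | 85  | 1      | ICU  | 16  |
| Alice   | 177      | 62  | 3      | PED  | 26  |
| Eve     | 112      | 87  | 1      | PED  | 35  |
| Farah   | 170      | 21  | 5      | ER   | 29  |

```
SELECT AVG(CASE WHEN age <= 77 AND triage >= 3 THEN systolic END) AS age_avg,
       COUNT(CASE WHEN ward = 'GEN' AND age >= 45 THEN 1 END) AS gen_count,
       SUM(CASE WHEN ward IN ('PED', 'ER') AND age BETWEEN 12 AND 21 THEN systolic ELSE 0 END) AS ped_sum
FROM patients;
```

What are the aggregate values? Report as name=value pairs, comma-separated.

[age_avg: age <= 77 AND triage >= 3]
patient=Kai: ✓ → 108
patient=Gus: ✓ → 116
patient=Bob: ✗
patient=Quinn: ✗
patient=Sven: ✓ → 147
patient=Ines: ✓ → 160
patient=Diego: ✓ → 129
patient=Zane: ✓ → 143
patient=Hiro: ✗
patient=Rosa: ✗
patient=Omar: ✗
patient=Alice: ✓ → 177
patient=Eve: ✗
patient=Farah: ✓ → 170
age_avg = (108 + 116 + 147 + 160 + 129 + 143 + 177 + 170) / 8 = 143.75
—
[gen_count: ward = 'GEN' AND age >= 45]
patient=Kai: ✗
patient=Gus: ✗
patient=Bob: ✗
patient=Quinn: ✓ → 1
patient=Sven: ✗
patient=Ines: ✗
patient=Diego: ✗
patient=Zane: ✗
patient=Hiro: ✗
patient=Rosa: ✗
patient=Omar: ✗
patient=Alice: ✗
patient=Eve: ✗
patient=Farah: ✗
gen_count = COUNT(1) = 1
—
[ped_sum: ward IN ('PED', 'ER') AND age BETWEEN 12 AND 21]
patient=Kai: ✗
patient=Gus: ✗
patient=Bob: ✗
patient=Quinn: ✗
patient=Sven: ✗
patient=Ines: ✗
patient=Diego: ✓ → 129
patient=Zane: ✓ → 143
patient=Hiro: ✗
patient=Rosa: ✗
patient=Omar: ✗
patient=Alice: ✗
patient=Eve: ✗
patient=Farah: ✓ → 170
ped_sum = 129 + 143 + 170 = 442

age_avg=143.75, gen_count=1, ped_sum=442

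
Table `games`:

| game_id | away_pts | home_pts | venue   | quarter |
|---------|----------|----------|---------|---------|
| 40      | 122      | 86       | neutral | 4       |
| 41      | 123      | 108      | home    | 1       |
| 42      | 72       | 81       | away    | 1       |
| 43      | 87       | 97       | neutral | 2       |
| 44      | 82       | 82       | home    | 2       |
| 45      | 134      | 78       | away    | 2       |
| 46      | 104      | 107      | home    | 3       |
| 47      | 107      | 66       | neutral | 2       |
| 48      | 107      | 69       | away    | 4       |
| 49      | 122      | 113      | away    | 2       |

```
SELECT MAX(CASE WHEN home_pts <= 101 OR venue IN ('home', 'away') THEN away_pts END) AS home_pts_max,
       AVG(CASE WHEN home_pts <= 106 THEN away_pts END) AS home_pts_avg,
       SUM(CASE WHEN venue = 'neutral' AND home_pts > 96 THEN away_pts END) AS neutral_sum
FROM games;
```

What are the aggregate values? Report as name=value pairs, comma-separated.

home_pts_max=134, home_pts_avg=101.5714285714, neutral_sum=87

[home_pts_max: home_pts <= 101 OR venue IN ('home', 'away')]
game_id=40: ✓ → 122
game_id=41: ✓ → 123
game_id=42: ✓ → 72
game_id=43: ✓ → 87
game_id=44: ✓ → 82
game_id=45: ✓ → 134
game_id=46: ✓ → 104
game_id=47: ✓ → 107
game_id=48: ✓ → 107
game_id=49: ✓ → 122
home_pts_max = MAX(122, 123, 72, 87, 82, 134, 104, 107, 107, 122) = 134
—
[home_pts_avg: home_pts <= 106]
game_id=40: ✓ → 122
game_id=41: ✗
game_id=42: ✓ → 72
game_id=43: ✓ → 87
game_id=44: ✓ → 82
game_id=45: ✓ → 134
game_id=46: ✗
game_id=47: ✓ → 107
game_id=48: ✓ → 107
game_id=49: ✗
home_pts_avg = (122 + 72 + 87 + 82 + 134 + 107 + 107) / 7 = 101.5714285714
—
[neutral_sum: venue = 'neutral' AND home_pts > 96]
game_id=40: ✗
game_id=41: ✗
game_id=42: ✗
game_id=43: ✓ → 87
game_id=44: ✗
game_id=45: ✗
game_id=46: ✗
game_id=47: ✗
game_id=48: ✗
game_id=49: ✗
neutral_sum = 87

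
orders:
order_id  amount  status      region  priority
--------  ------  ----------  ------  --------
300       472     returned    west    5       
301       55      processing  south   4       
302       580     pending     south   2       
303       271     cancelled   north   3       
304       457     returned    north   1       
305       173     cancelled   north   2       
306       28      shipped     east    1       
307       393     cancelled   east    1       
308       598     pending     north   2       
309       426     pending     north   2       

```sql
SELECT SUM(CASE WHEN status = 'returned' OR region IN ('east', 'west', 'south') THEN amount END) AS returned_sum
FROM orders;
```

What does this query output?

1985

order_id=300: ✓ → 472
order_id=301: ✓ → 55
order_id=302: ✓ → 580
order_id=303: ✗
order_id=304: ✓ → 457
order_id=305: ✗
order_id=306: ✓ → 28
order_id=307: ✓ → 393
order_id=308: ✗
order_id=309: ✗
returned_sum = 472 + 55 + 580 + 457 + 28 + 393 = 1985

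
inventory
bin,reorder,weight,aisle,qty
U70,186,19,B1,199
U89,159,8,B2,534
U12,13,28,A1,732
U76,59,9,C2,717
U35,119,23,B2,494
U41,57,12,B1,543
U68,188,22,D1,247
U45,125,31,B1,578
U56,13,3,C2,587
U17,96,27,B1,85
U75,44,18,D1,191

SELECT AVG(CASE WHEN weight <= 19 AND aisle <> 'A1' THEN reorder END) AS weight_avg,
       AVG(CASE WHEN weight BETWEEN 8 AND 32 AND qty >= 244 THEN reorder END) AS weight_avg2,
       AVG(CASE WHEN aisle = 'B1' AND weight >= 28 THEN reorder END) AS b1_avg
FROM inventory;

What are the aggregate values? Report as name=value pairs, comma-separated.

weight_avg=86.3333333333, weight_avg2=102.8571428571, b1_avg=125

[weight_avg: weight <= 19 AND aisle <> 'A1']
bin=U70: ✓ → 186
bin=U89: ✓ → 159
bin=U12: ✗
bin=U76: ✓ → 59
bin=U35: ✗
bin=U41: ✓ → 57
bin=U68: ✗
bin=U45: ✗
bin=U56: ✓ → 13
bin=U17: ✗
bin=U75: ✓ → 44
weight_avg = (186 + 159 + 59 + 57 + 13 + 44) / 6 = 86.3333333333
—
[weight_avg2: weight BETWEEN 8 AND 32 AND qty >= 244]
bin=U70: ✗
bin=U89: ✓ → 159
bin=U12: ✓ → 13
bin=U76: ✓ → 59
bin=U35: ✓ → 119
bin=U41: ✓ → 57
bin=U68: ✓ → 188
bin=U45: ✓ → 125
bin=U56: ✗
bin=U17: ✗
bin=U75: ✗
weight_avg2 = (159 + 13 + 59 + 119 + 57 + 188 + 125) / 7 = 102.8571428571
—
[b1_avg: aisle = 'B1' AND weight >= 28]
bin=U70: ✗
bin=U89: ✗
bin=U12: ✗
bin=U76: ✗
bin=U35: ✗
bin=U41: ✗
bin=U68: ✗
bin=U45: ✓ → 125
bin=U56: ✗
bin=U17: ✗
bin=U75: ✗
b1_avg = 125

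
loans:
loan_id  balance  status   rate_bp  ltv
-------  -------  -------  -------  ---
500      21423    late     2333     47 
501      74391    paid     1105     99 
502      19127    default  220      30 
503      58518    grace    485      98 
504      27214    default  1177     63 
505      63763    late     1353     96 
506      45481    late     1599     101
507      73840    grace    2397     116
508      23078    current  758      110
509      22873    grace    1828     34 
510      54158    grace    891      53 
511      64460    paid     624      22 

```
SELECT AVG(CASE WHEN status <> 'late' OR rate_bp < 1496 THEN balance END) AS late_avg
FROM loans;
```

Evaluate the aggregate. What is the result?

48142.2

loan_id=500: ✗
loan_id=501: ✓ → 74391
loan_id=502: ✓ → 19127
loan_id=503: ✓ → 58518
loan_id=504: ✓ → 27214
loan_id=505: ✓ → 63763
loan_id=506: ✗
loan_id=507: ✓ → 73840
loan_id=508: ✓ → 23078
loan_id=509: ✓ → 22873
loan_id=510: ✓ → 54158
loan_id=511: ✓ → 64460
late_avg = (74391 + 19127 + 58518 + 27214 + 63763 + 73840 + 23078 + 22873 + 54158 + 64460) / 10 = 48142.2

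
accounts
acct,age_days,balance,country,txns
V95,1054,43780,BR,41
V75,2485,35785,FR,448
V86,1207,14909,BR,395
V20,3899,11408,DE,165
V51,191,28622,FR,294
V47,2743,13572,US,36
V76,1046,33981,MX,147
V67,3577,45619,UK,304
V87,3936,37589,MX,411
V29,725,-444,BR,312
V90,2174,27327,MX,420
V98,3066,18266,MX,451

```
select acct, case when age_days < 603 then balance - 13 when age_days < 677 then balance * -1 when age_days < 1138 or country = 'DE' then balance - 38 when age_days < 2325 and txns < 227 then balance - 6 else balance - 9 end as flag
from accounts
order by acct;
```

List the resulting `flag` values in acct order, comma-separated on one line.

acct=V20: age_days < 1138 or country = 'DE' → 11370
acct=V29: age_days < 1138 or country = 'DE' → -482
acct=V47: ELSE → 13563
acct=V51: age_days < 603 → 28609
acct=V67: ELSE → 45610
acct=V75: ELSE → 35776
acct=V76: age_days < 1138 or country = 'DE' → 33943
acct=V86: ELSE → 14900
acct=V87: ELSE → 37580
acct=V90: ELSE → 27318
acct=V95: age_days < 1138 or country = 'DE' → 43742
acct=V98: ELSE → 18257

11370, -482, 13563, 28609, 45610, 35776, 33943, 14900, 37580, 27318, 43742, 18257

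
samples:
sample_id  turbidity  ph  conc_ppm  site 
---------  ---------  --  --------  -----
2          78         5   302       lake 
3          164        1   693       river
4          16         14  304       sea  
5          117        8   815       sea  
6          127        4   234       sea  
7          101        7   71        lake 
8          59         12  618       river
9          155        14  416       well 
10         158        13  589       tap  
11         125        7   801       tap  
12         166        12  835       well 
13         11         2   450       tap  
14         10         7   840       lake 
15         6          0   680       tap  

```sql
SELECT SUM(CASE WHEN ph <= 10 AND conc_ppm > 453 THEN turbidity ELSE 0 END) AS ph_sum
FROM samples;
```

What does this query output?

422

sample_id=2: ✗
sample_id=3: ✓ → 164
sample_id=4: ✗
sample_id=5: ✓ → 117
sample_id=6: ✗
sample_id=7: ✗
sample_id=8: ✗
sample_id=9: ✗
sample_id=10: ✗
sample_id=11: ✓ → 125
sample_id=12: ✗
sample_id=13: ✗
sample_id=14: ✓ → 10
sample_id=15: ✓ → 6
ph_sum = 164 + 117 + 125 + 10 + 6 = 422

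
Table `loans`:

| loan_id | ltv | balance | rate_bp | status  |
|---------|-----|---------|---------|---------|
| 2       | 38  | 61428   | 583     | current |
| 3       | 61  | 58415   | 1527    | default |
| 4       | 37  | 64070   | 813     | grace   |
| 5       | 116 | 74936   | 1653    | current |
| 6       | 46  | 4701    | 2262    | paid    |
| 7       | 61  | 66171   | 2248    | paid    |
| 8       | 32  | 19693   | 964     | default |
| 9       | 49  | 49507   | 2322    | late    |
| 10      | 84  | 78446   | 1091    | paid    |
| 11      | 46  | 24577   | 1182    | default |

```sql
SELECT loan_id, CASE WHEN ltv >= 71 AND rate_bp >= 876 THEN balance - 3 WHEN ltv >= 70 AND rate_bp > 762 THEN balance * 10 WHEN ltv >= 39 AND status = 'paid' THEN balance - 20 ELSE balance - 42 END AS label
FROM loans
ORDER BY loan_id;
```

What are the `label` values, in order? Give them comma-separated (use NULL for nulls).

loan_id=2: ELSE → 61386
loan_id=3: ELSE → 58373
loan_id=4: ELSE → 64028
loan_id=5: ltv >= 71 AND rate_bp >= 876 → 74933
loan_id=6: ltv >= 39 AND status = 'paid' → 4681
loan_id=7: ltv >= 39 AND status = 'paid' → 66151
loan_id=8: ELSE → 19651
loan_id=9: ELSE → 49465
loan_id=10: ltv >= 71 AND rate_bp >= 876 → 78443
loan_id=11: ELSE → 24535

61386, 58373, 64028, 74933, 4681, 66151, 19651, 49465, 78443, 24535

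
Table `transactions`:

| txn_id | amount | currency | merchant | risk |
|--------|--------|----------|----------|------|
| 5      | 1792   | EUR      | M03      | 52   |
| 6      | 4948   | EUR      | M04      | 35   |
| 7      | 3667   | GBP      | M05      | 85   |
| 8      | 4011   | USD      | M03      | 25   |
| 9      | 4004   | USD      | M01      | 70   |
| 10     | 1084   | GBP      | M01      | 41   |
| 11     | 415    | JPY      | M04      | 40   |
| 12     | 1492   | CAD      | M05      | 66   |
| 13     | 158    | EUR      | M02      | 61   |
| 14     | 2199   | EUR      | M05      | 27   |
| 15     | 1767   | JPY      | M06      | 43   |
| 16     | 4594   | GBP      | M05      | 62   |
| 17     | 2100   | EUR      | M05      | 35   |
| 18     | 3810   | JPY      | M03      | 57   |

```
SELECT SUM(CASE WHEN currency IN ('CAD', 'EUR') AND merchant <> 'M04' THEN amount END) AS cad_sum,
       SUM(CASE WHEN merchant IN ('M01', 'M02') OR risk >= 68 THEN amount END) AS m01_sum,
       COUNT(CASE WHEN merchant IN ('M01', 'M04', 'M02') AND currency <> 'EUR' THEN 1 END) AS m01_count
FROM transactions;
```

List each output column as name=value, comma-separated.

cad_sum=7741, m01_sum=8913, m01_count=3

[cad_sum: currency IN ('CAD', 'EUR') AND merchant <> 'M04']
txn_id=5: ✓ → 1792
txn_id=6: ✗
txn_id=7: ✗
txn_id=8: ✗
txn_id=9: ✗
txn_id=10: ✗
txn_id=11: ✗
txn_id=12: ✓ → 1492
txn_id=13: ✓ → 158
txn_id=14: ✓ → 2199
txn_id=15: ✗
txn_id=16: ✗
txn_id=17: ✓ → 2100
txn_id=18: ✗
cad_sum = 1792 + 1492 + 158 + 2199 + 2100 = 7741
—
[m01_sum: merchant IN ('M01', 'M02') OR risk >= 68]
txn_id=5: ✗
txn_id=6: ✗
txn_id=7: ✓ → 3667
txn_id=8: ✗
txn_id=9: ✓ → 4004
txn_id=10: ✓ → 1084
txn_id=11: ✗
txn_id=12: ✗
txn_id=13: ✓ → 158
txn_id=14: ✗
txn_id=15: ✗
txn_id=16: ✗
txn_id=17: ✗
txn_id=18: ✗
m01_sum = 3667 + 4004 + 1084 + 158 = 8913
—
[m01_count: merchant IN ('M01', 'M04', 'M02') AND currency <> 'EUR']
txn_id=5: ✗
txn_id=6: ✗
txn_id=7: ✗
txn_id=8: ✗
txn_id=9: ✓ → 1
txn_id=10: ✓ → 1
txn_id=11: ✓ → 1
txn_id=12: ✗
txn_id=13: ✗
txn_id=14: ✗
txn_id=15: ✗
txn_id=16: ✗
txn_id=17: ✗
txn_id=18: ✗
m01_count = COUNT(1, 1, 1) = 3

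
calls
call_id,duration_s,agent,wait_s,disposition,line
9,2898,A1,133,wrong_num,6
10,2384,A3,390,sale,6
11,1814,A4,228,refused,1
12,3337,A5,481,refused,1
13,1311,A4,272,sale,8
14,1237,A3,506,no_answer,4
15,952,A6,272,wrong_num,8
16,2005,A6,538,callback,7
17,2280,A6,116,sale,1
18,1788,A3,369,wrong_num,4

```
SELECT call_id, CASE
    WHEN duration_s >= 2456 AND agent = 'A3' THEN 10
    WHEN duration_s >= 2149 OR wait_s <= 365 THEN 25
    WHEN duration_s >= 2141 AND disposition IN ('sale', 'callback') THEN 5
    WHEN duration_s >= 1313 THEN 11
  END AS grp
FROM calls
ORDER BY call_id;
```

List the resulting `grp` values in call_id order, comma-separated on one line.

25, 25, 25, 25, 25, NULL, 25, 11, 25, 11

call_id=9: duration_s >= 2149 OR wait_s <= 365 → 25
call_id=10: duration_s >= 2149 OR wait_s <= 365 → 25
call_id=11: duration_s >= 2149 OR wait_s <= 365 → 25
call_id=12: duration_s >= 2149 OR wait_s <= 365 → 25
call_id=13: duration_s >= 2149 OR wait_s <= 365 → 25
call_id=14: (no match → NULL) → NULL
call_id=15: duration_s >= 2149 OR wait_s <= 365 → 25
call_id=16: duration_s >= 1313 → 11
call_id=17: duration_s >= 2149 OR wait_s <= 365 → 25
call_id=18: duration_s >= 1313 → 11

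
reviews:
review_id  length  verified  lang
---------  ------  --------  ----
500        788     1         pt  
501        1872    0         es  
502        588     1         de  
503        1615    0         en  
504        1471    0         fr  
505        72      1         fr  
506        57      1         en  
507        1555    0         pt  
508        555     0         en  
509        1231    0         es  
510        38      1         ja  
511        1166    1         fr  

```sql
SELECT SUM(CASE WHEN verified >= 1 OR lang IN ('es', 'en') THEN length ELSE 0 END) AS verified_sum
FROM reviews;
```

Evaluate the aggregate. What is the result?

7982

review_id=500: ✓ → 788
review_id=501: ✓ → 1872
review_id=502: ✓ → 588
review_id=503: ✓ → 1615
review_id=504: ✗
review_id=505: ✓ → 72
review_id=506: ✓ → 57
review_id=507: ✗
review_id=508: ✓ → 555
review_id=509: ✓ → 1231
review_id=510: ✓ → 38
review_id=511: ✓ → 1166
verified_sum = 788 + 1872 + 588 + 1615 + 72 + 57 + 555 + 1231 + 38 + 1166 = 7982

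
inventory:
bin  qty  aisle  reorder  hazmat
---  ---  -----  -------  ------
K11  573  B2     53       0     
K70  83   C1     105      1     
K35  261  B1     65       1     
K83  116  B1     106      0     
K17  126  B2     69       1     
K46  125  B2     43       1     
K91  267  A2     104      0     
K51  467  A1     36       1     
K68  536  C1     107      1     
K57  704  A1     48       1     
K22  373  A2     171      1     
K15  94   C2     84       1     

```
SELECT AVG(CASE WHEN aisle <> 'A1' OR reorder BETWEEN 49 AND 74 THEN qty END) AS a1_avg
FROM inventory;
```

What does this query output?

255.4

bin=K11: ✓ → 573
bin=K70: ✓ → 83
bin=K35: ✓ → 261
bin=K83: ✓ → 116
bin=K17: ✓ → 126
bin=K46: ✓ → 125
bin=K91: ✓ → 267
bin=K51: ✗
bin=K68: ✓ → 536
bin=K57: ✗
bin=K22: ✓ → 373
bin=K15: ✓ → 94
a1_avg = (573 + 83 + 261 + 116 + 126 + 125 + 267 + 536 + 373 + 94) / 10 = 255.4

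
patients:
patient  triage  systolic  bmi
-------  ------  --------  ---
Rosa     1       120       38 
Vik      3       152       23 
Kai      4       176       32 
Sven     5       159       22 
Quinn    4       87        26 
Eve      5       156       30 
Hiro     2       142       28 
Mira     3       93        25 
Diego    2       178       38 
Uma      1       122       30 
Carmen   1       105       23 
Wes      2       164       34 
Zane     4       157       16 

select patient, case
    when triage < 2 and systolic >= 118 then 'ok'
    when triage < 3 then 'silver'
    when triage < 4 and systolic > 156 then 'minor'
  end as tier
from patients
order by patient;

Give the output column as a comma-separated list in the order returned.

patient=Carmen: triage < 3 → silver
patient=Diego: triage < 3 → silver
patient=Eve: (no match → NULL) → NULL
patient=Hiro: triage < 3 → silver
patient=Kai: (no match → NULL) → NULL
patient=Mira: (no match → NULL) → NULL
patient=Quinn: (no match → NULL) → NULL
patient=Rosa: triage < 2 and systolic >= 118 → ok
patient=Sven: (no match → NULL) → NULL
patient=Uma: triage < 2 and systolic >= 118 → ok
patient=Vik: (no match → NULL) → NULL
patient=Wes: triage < 3 → silver
patient=Zane: (no match → NULL) → NULL

silver, silver, NULL, silver, NULL, NULL, NULL, ok, NULL, ok, NULL, silver, NULL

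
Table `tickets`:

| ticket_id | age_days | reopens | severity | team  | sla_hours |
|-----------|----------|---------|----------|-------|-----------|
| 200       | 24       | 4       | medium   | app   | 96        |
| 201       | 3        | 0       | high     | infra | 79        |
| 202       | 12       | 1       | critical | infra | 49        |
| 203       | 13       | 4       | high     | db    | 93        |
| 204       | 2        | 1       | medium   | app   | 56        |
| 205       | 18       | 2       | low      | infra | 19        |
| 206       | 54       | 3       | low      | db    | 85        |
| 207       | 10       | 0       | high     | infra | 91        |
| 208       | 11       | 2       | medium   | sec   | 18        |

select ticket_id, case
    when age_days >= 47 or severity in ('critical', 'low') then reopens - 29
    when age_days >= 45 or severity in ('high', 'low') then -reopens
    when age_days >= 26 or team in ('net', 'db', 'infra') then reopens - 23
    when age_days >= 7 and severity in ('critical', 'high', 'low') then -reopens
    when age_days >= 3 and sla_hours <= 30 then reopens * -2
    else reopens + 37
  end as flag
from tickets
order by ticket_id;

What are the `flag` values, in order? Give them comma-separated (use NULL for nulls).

41, 0, -28, -4, 38, -27, -26, 0, -4

ticket_id=200: ELSE → 41
ticket_id=201: age_days >= 45 or severity in ('high', 'low') → 0
ticket_id=202: age_days >= 47 or severity in ('critical', 'low') → -28
ticket_id=203: age_days >= 45 or severity in ('high', 'low') → -4
ticket_id=204: ELSE → 38
ticket_id=205: age_days >= 47 or severity in ('critical', 'low') → -27
ticket_id=206: age_days >= 47 or severity in ('critical', 'low') → -26
ticket_id=207: age_days >= 45 or severity in ('high', 'low') → 0
ticket_id=208: age_days >= 3 and sla_hours <= 30 → -4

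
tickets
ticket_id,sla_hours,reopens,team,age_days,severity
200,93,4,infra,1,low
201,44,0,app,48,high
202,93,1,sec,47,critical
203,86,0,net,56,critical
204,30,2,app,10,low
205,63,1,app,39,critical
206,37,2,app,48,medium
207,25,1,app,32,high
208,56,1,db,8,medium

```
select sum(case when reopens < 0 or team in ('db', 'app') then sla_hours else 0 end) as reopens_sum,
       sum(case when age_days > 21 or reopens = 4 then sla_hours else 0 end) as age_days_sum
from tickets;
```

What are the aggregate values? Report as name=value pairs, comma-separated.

reopens_sum=255, age_days_sum=441

[reopens_sum: reopens < 0 or team in ('db', 'app')]
ticket_id=200: ✗
ticket_id=201: ✓ → 44
ticket_id=202: ✗
ticket_id=203: ✗
ticket_id=204: ✓ → 30
ticket_id=205: ✓ → 63
ticket_id=206: ✓ → 37
ticket_id=207: ✓ → 25
ticket_id=208: ✓ → 56
reopens_sum = 44 + 30 + 63 + 37 + 25 + 56 = 255
—
[age_days_sum: age_days > 21 or reopens = 4]
ticket_id=200: ✓ → 93
ticket_id=201: ✓ → 44
ticket_id=202: ✓ → 93
ticket_id=203: ✓ → 86
ticket_id=204: ✗
ticket_id=205: ✓ → 63
ticket_id=206: ✓ → 37
ticket_id=207: ✓ → 25
ticket_id=208: ✗
age_days_sum = 93 + 44 + 93 + 86 + 63 + 37 + 25 = 441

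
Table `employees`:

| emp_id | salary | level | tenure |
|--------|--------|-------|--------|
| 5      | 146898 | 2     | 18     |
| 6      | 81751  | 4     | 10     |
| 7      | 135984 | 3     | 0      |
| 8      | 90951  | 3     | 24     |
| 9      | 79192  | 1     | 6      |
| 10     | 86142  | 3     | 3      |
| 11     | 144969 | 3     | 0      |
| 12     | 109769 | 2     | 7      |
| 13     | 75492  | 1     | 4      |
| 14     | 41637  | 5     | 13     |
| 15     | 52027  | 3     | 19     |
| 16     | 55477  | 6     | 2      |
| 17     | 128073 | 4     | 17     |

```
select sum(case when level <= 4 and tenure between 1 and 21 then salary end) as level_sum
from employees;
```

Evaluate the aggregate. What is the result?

emp_id=5: ✓ → 146898
emp_id=6: ✓ → 81751
emp_id=7: ✗
emp_id=8: ✗
emp_id=9: ✓ → 79192
emp_id=10: ✓ → 86142
emp_id=11: ✗
emp_id=12: ✓ → 109769
emp_id=13: ✓ → 75492
emp_id=14: ✗
emp_id=15: ✓ → 52027
emp_id=16: ✗
emp_id=17: ✓ → 128073
level_sum = 146898 + 81751 + 79192 + 86142 + 109769 + 75492 + 52027 + 128073 = 759344

759344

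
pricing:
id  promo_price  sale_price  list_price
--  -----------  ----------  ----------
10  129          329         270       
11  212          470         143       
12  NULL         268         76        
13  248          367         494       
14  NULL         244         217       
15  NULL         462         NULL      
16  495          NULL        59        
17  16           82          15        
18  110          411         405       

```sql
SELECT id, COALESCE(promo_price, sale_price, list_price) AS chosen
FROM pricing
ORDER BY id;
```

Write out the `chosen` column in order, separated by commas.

id=10: promo_price=129 → 129
id=11: promo_price=212 → 212
id=12: promo_price=NULL, sale_price=268 → 268
id=13: promo_price=248 → 248
id=14: promo_price=NULL, sale_price=244 → 244
id=15: promo_price=NULL, sale_price=462 → 462
id=16: promo_price=495 → 495
id=17: promo_price=16 → 16
id=18: promo_price=110 → 110

129, 212, 268, 248, 244, 462, 495, 16, 110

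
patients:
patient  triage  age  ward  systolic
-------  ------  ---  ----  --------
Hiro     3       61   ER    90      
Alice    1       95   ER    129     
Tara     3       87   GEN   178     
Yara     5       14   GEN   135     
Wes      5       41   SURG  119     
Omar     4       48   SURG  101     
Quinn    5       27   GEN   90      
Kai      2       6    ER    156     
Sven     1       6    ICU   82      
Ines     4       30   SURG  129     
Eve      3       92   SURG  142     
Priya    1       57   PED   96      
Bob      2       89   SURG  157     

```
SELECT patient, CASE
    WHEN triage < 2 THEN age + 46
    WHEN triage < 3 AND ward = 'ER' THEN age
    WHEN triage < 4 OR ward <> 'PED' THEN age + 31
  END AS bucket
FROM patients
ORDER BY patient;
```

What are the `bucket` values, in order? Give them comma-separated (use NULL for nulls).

patient=Alice: triage < 2 → 141
patient=Bob: triage < 4 OR ward <> 'PED' → 120
patient=Eve: triage < 4 OR ward <> 'PED' → 123
patient=Hiro: triage < 4 OR ward <> 'PED' → 92
patient=Ines: triage < 4 OR ward <> 'PED' → 61
patient=Kai: triage < 3 AND ward = 'ER' → 6
patient=Omar: triage < 4 OR ward <> 'PED' → 79
patient=Priya: triage < 2 → 103
patient=Quinn: triage < 4 OR ward <> 'PED' → 58
patient=Sven: triage < 2 → 52
patient=Tara: triage < 4 OR ward <> 'PED' → 118
patient=Wes: triage < 4 OR ward <> 'PED' → 72
patient=Yara: triage < 4 OR ward <> 'PED' → 45

141, 120, 123, 92, 61, 6, 79, 103, 58, 52, 118, 72, 45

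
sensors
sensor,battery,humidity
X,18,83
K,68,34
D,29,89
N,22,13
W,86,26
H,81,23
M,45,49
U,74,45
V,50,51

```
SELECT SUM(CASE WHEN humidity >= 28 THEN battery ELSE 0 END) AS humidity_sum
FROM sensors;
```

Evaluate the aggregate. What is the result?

sensor=X: ✓ → 18
sensor=K: ✓ → 68
sensor=D: ✓ → 29
sensor=N: ✗
sensor=W: ✗
sensor=H: ✗
sensor=M: ✓ → 45
sensor=U: ✓ → 74
sensor=V: ✓ → 50
humidity_sum = 18 + 68 + 29 + 45 + 74 + 50 = 284

284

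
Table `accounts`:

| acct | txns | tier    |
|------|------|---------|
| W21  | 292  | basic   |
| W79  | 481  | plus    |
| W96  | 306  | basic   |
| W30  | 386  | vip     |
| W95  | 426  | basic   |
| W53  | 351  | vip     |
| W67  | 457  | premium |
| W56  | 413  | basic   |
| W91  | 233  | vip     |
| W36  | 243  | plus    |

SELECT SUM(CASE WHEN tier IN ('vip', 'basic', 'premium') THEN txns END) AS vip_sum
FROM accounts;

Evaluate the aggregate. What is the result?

2864

acct=W21: ✓ → 292
acct=W79: ✗
acct=W96: ✓ → 306
acct=W30: ✓ → 386
acct=W95: ✓ → 426
acct=W53: ✓ → 351
acct=W67: ✓ → 457
acct=W56: ✓ → 413
acct=W91: ✓ → 233
acct=W36: ✗
vip_sum = 292 + 306 + 386 + 426 + 351 + 457 + 413 + 233 = 2864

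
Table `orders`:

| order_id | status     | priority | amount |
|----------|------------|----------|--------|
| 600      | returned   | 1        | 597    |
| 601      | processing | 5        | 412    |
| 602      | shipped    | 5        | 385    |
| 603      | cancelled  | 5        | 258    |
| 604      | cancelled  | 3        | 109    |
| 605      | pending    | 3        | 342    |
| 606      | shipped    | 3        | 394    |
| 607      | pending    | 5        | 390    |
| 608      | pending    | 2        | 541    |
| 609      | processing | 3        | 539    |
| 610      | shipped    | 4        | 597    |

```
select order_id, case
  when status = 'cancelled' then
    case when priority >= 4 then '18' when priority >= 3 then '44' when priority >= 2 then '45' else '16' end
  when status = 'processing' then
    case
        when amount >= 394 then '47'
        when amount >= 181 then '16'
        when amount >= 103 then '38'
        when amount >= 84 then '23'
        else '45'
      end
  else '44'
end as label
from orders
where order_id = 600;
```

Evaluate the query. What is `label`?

44

order_id = 600: status=returned, priority=1, amount=597.
status='returned' → outer ELSE → 44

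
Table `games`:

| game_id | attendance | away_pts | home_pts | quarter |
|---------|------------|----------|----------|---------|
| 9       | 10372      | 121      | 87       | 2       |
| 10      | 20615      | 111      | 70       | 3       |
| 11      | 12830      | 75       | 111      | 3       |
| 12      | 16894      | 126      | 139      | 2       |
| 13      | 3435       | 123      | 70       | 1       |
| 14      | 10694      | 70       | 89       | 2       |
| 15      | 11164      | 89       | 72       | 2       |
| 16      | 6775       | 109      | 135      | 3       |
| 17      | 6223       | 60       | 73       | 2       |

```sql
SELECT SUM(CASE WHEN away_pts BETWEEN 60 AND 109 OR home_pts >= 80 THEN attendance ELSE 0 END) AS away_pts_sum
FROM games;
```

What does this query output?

game_id=9: ✓ → 10372
game_id=10: ✗
game_id=11: ✓ → 12830
game_id=12: ✓ → 16894
game_id=13: ✗
game_id=14: ✓ → 10694
game_id=15: ✓ → 11164
game_id=16: ✓ → 6775
game_id=17: ✓ → 6223
away_pts_sum = 10372 + 12830 + 16894 + 10694 + 11164 + 6775 + 6223 = 74952

74952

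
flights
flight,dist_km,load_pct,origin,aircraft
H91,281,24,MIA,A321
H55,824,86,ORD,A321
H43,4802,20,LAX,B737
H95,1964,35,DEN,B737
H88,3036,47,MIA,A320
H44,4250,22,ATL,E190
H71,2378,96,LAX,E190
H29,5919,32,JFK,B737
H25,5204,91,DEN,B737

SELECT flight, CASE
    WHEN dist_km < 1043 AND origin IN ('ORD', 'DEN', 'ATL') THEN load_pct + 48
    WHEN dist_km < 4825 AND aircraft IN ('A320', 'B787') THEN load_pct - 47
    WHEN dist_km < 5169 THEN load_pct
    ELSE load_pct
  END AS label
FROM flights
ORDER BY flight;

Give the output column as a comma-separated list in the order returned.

flight=H25: ELSE → 91
flight=H29: ELSE → 32
flight=H43: dist_km < 5169 → 20
flight=H44: dist_km < 5169 → 22
flight=H55: dist_km < 1043 AND origin IN ('ORD', 'DEN', 'ATL') → 134
flight=H71: dist_km < 5169 → 96
flight=H88: dist_km < 4825 AND aircraft IN ('A320', 'B787') → 0
flight=H91: dist_km < 5169 → 24
flight=H95: dist_km < 5169 → 35

91, 32, 20, 22, 134, 96, 0, 24, 35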